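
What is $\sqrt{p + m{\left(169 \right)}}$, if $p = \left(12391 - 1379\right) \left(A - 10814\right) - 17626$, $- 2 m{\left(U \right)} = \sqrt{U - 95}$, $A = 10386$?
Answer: $\frac{\sqrt{-18923048 - 2 \sqrt{74}}}{2} \approx 2175.0 i$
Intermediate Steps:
$m{\left(U \right)} = - \frac{\sqrt{-95 + U}}{2}$ ($m{\left(U \right)} = - \frac{\sqrt{U - 95}}{2} = - \frac{\sqrt{-95 + U}}{2}$)
$p = -4730762$ ($p = \left(12391 - 1379\right) \left(10386 - 10814\right) - 17626 = 11012 \left(-428\right) - 17626 = -4713136 - 17626 = -4730762$)
$\sqrt{p + m{\left(169 \right)}} = \sqrt{-4730762 - \frac{\sqrt{-95 + 169}}{2}} = \sqrt{-4730762 - \frac{\sqrt{74}}{2}}$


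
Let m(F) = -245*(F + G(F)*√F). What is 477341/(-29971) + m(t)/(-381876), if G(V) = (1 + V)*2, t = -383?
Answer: -185097400501/11445205596 - 46795*I*√383/95469 ≈ -16.172 - 9.5926*I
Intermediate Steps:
G(V) = 2 + 2*V
m(F) = -245*F - 245*√F*(2 + 2*F) (m(F) = -245*(F + (2 + 2*F)*√F) = -245*(F + √F*(2 + 2*F)) = -245*F - 245*√F*(2 + 2*F))
477341/(-29971) + m(t)/(-381876) = 477341/(-29971) + (-245*(-383) + 490*√(-383)*(-1 - 1*(-383)))/(-381876) = 477341*(-1/29971) + (93835 + 490*(I*√383)*(-1 + 383))*(-1/381876) = -477341/29971 + (93835 + 490*(I*√383)*382)*(-1/381876) = -477341/29971 + (93835 + 187180*I*√383)*(-1/381876) = -477341/29971 + (-93835/381876 - 46795*I*√383/95469) = -185097400501/11445205596 - 46795*I*√383/95469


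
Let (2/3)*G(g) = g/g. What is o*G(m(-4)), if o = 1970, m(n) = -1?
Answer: 2955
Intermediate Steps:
G(g) = 3/2 (G(g) = 3*(g/g)/2 = (3/2)*1 = 3/2)
o*G(m(-4)) = 1970*(3/2) = 2955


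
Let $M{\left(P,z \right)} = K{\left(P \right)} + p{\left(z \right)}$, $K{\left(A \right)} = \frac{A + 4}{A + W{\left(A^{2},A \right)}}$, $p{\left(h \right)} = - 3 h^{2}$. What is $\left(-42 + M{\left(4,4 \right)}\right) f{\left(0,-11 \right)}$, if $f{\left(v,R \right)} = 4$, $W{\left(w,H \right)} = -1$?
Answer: $- \frac{1048}{3} \approx -349.33$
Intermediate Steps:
$K{\left(A \right)} = \frac{4 + A}{-1 + A}$ ($K{\left(A \right)} = \frac{A + 4}{A - 1} = \frac{4 + A}{-1 + A}$)
$M{\left(P,z \right)} = - 3 z^{2} + \frac{4 + P}{-1 + P}$ ($M{\left(P,z \right)} = \frac{4 + P}{-1 + P} - 3 z^{2} = - 3 z^{2} + \frac{4 + P}{-1 + P}$)
$\left(-42 + M{\left(4,4 \right)}\right) f{\left(0,-11 \right)} = \left(-42 + \frac{4 + 4 + 3 \cdot 4^{2} \left(1 - 4\right)}{-1 + 4}\right) 4 = \left(-42 + \frac{4 + 4 + 3 \cdot 16 \left(1 - 4\right)}{3}\right) 4 = \left(-42 + \frac{4 + 4 + 3 \cdot 16 \left(-3\right)}{3}\right) 4 = \left(-42 + \frac{4 + 4 - 144}{3}\right) 4 = \left(-42 + \frac{1}{3} \left(-136\right)\right) 4 = \left(-42 - \frac{136}{3}\right) 4 = \left(- \frac{262}{3}\right) 4 = - \frac{1048}{3}$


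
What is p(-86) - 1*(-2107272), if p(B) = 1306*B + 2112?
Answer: 1997068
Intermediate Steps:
p(B) = 2112 + 1306*B
p(-86) - 1*(-2107272) = (2112 + 1306*(-86)) - 1*(-2107272) = (2112 - 112316) + 2107272 = -110204 + 2107272 = 1997068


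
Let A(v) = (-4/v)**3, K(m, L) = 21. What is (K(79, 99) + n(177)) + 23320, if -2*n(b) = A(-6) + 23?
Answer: 1259785/54 ≈ 23329.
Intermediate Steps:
A(v) = -64/v**3
n(b) = -629/54 (n(b) = -(-64/(-6)**3 + 23)/2 = -(-64*(-1/216) + 23)/2 = -(8/27 + 23)/2 = -1/2*629/27 = -629/54)
(K(79, 99) + n(177)) + 23320 = (21 - 629/54) + 23320 = 505/54 + 23320 = 1259785/54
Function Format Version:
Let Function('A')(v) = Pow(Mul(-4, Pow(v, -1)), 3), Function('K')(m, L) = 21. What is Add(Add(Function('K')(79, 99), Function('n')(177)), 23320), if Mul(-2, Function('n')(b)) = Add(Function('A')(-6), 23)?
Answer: Rational(1259785, 54) ≈ 23329.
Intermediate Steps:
Function('A')(v) = Mul(-64, Pow(v, -3))
Function('n')(b) = Rational(-629, 54) (Function('n')(b) = Mul(Rational(-1, 2), Add(Mul(-64, Pow(-6, -3)), 23)) = Mul(Rational(-1, 2), Add(Mul(-64, Rational(-1, 216)), 23)) = Mul(Rational(-1, 2), Add(Rational(8, 27), 23)) = Mul(Rational(-1, 2), Rational(629, 27)) = Rational(-629, 54))
Add(Add(Function('K')(79, 99), Function('n')(177)), 23320) = Add(Add(21, Rational(-629, 54)), 23320) = Add(Rational(505, 54), 23320) = Rational(1259785, 54)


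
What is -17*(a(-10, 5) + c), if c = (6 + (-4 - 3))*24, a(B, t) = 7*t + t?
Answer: -272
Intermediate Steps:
a(B, t) = 8*t
c = -24 (c = (6 - 7)*24 = -1*24 = -24)
-17*(a(-10, 5) + c) = -17*(8*5 - 24) = -17*(40 - 24) = -17*16 = -272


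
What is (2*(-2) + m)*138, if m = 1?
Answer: -414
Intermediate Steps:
(2*(-2) + m)*138 = (2*(-2) + 1)*138 = (-4 + 1)*138 = -3*138 = -414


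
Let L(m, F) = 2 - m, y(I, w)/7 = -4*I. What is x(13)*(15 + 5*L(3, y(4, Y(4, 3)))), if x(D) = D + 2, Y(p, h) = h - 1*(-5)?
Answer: 150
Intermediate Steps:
Y(p, h) = 5 + h (Y(p, h) = h + 5 = 5 + h)
x(D) = 2 + D
y(I, w) = -28*I (y(I, w) = 7*(-4*I) = -28*I)
x(13)*(15 + 5*L(3, y(4, Y(4, 3)))) = (2 + 13)*(15 + 5*(2 - 1*3)) = 15*(15 + 5*(2 - 3)) = 15*(15 + 5*(-1)) = 15*(15 - 5) = 15*10 = 150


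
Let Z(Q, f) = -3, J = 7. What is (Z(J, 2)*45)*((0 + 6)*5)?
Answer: -4050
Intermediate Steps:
(Z(J, 2)*45)*((0 + 6)*5) = (-3*45)*((0 + 6)*5) = -810*5 = -135*30 = -4050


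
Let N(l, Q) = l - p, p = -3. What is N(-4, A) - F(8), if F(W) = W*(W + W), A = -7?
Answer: -129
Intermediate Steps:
F(W) = 2*W² (F(W) = W*(2*W) = 2*W²)
N(l, Q) = 3 + l (N(l, Q) = l - 1*(-3) = l + 3 = 3 + l)
N(-4, A) - F(8) = (3 - 4) - 2*8² = -1 - 2*64 = -1 - 1*128 = -1 - 128 = -129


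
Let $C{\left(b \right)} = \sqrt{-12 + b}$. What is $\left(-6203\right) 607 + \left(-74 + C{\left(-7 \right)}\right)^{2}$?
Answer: $-3765221 + \left(74 - i \sqrt{19}\right)^{2} \approx -3.7598 \cdot 10^{6} - 645.12 i$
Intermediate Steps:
$\left(-6203\right) 607 + \left(-74 + C{\left(-7 \right)}\right)^{2} = \left(-6203\right) 607 + \left(-74 + \sqrt{-12 - 7}\right)^{2} = -3765221 + \left(-74 + \sqrt{-19}\right)^{2} = -3765221 + \left(-74 + i \sqrt{19}\right)^{2}$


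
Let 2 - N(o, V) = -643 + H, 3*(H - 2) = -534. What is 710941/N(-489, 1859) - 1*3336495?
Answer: -2738551454/821 ≈ -3.3356e+6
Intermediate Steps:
H = -176 (H = 2 + (⅓)*(-534) = 2 - 178 = -176)
N(o, V) = 821 (N(o, V) = 2 - (-643 - 176) = 2 - 1*(-819) = 2 + 819 = 821)
710941/N(-489, 1859) - 1*3336495 = 710941/821 - 1*3336495 = 710941*(1/821) - 3336495 = 710941/821 - 3336495 = -2738551454/821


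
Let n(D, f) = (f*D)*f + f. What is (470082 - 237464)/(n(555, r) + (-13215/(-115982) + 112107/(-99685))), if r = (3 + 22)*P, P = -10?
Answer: 2689451544824060/401042375826650701 ≈ 0.0067062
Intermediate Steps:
r = -250 (r = (3 + 22)*(-10) = 25*(-10) = -250)
n(D, f) = f + D*f² (n(D, f) = (D*f)*f + f = D*f² + f = f + D*f²)
(470082 - 237464)/(n(555, r) + (-13215/(-115982) + 112107/(-99685))) = (470082 - 237464)/(-250*(1 + 555*(-250)) + (-13215/(-115982) + 112107/(-99685))) = 232618/(-250*(1 - 138750) + (-13215*(-1/115982) + 112107*(-1/99685))) = 232618/(-250*(-138749) + (13215/115982 - 112107/99685)) = 232618/(34687250 - 11685056799/11561665670) = 232618/(401042375826650701/11561665670) = 232618*(11561665670/401042375826650701) = 2689451544824060/401042375826650701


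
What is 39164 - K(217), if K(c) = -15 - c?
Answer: 39396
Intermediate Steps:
39164 - K(217) = 39164 - (-15 - 1*217) = 39164 - (-15 - 217) = 39164 - 1*(-232) = 39164 + 232 = 39396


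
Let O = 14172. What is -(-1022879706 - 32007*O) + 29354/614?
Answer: 453280268047/307 ≈ 1.4765e+9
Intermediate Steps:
-(-1022879706 - 32007*O) + 29354/614 = -(-1022879706 - 453603204) + 29354/614 = -32007/(1/(-46715 + (14757 - 14172))) + 29354*(1/614) = -32007/(1/(-46715 + 585)) + 14677/307 = -32007/(1/(-46130)) + 14677/307 = -32007/(-1/46130) + 14677/307 = -32007*(-46130) + 14677/307 = 1476482910 + 14677/307 = 453280268047/307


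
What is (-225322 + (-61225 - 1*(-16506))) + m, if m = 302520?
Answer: 32479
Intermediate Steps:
(-225322 + (-61225 - 1*(-16506))) + m = (-225322 + (-61225 - 1*(-16506))) + 302520 = (-225322 + (-61225 + 16506)) + 302520 = (-225322 - 44719) + 302520 = -270041 + 302520 = 32479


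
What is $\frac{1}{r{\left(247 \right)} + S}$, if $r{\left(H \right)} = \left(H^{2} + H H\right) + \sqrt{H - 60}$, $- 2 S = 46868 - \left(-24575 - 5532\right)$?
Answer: $\frac{334122}{27909376973} - \frac{4 \sqrt{187}}{27909376973} \approx 1.197 \cdot 10^{-5}$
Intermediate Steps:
$S = - \frac{76975}{2}$ ($S = - \frac{46868 - \left(-24575 - 5532\right)}{2} = - \frac{46868 - -30107}{2} = - \frac{46868 + 30107}{2} = \left(- \frac{1}{2}\right) 76975 = - \frac{76975}{2} \approx -38488.0$)
$r{\left(H \right)} = \sqrt{-60 + H} + 2 H^{2}$ ($r{\left(H \right)} = \left(H^{2} + H^{2}\right) + \sqrt{-60 + H} = 2 H^{2} + \sqrt{-60 + H} = \sqrt{-60 + H} + 2 H^{2}$)
$\frac{1}{r{\left(247 \right)} + S} = \frac{1}{\left(\sqrt{-60 + 247} + 2 \cdot 247^{2}\right) - \frac{76975}{2}} = \frac{1}{\left(\sqrt{187} + 2 \cdot 61009\right) - \frac{76975}{2}} = \frac{1}{\left(\sqrt{187} + 122018\right) - \frac{76975}{2}} = \frac{1}{\left(122018 + \sqrt{187}\right) - \frac{76975}{2}} = \frac{1}{\frac{167061}{2} + \sqrt{187}}$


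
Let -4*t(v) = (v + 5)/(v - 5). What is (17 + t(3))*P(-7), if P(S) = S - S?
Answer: 0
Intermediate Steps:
t(v) = -(5 + v)/(4*(-5 + v)) (t(v) = -(v + 5)/(4*(v - 5)) = -(5 + v)/(4*(-5 + v)))
P(S) = 0
(17 + t(3))*P(-7) = (17 + (-5 - 1*3)/(4*(-5 + 3)))*0 = (17 + (¼)*(-5 - 3)/(-2))*0 = (17 + (¼)*(-½)*(-8))*0 = (17 + 1)*0 = 18*0 = 0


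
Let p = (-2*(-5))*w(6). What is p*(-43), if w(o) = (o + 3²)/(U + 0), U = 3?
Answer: -2150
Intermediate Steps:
w(o) = 3 + o/3 (w(o) = (o + 3²)/(3 + 0) = (o + 9)/3 = (9 + o)*(⅓) = 3 + o/3)
p = 50 (p = (-2*(-5))*(3 + (⅓)*6) = 10*(3 + 2) = 10*5 = 50)
p*(-43) = 50*(-43) = -2150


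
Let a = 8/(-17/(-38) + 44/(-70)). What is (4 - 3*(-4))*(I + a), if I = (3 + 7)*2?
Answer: -93120/241 ≈ -386.39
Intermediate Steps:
a = -10640/241 (a = 8/(-17*(-1/38) + 44*(-1/70)) = 8/(17/38 - 22/35) = 8/(-241/1330) = 8*(-1330/241) = -10640/241 ≈ -44.149)
I = 20 (I = 10*2 = 20)
(4 - 3*(-4))*(I + a) = (4 - 3*(-4))*(20 - 10640/241) = (4 + 12)*(-5820/241) = 16*(-5820/241) = -93120/241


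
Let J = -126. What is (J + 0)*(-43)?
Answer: 5418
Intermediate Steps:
(J + 0)*(-43) = (-126 + 0)*(-43) = -126*(-43) = 5418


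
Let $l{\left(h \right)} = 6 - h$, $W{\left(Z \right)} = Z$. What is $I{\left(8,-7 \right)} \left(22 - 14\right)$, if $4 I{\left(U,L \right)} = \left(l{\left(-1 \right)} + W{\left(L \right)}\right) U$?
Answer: $0$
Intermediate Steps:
$I{\left(U,L \right)} = \frac{U \left(7 + L\right)}{4}$ ($I{\left(U,L \right)} = \frac{\left(\left(6 - -1\right) + L\right) U}{4} = \frac{\left(\left(6 + 1\right) + L\right) U}{4} = \frac{\left(7 + L\right) U}{4} = \frac{U \left(7 + L\right)}{4}$)
$I{\left(8,-7 \right)} \left(22 - 14\right) = \frac{1}{4} \cdot 8 \left(7 - 7\right) \left(22 - 14\right) = \frac{1}{4} \cdot 8 \cdot 0 \cdot 8 = 0 \cdot 8 = 0$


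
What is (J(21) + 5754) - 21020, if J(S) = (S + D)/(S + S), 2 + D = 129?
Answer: -320512/21 ≈ -15262.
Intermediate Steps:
D = 127 (D = -2 + 129 = 127)
J(S) = (127 + S)/(2*S) (J(S) = (S + 127)/(S + S) = (127 + S)/((2*S)) = (127 + S)*(1/(2*S)) = (127 + S)/(2*S))
(J(21) + 5754) - 21020 = ((½)*(127 + 21)/21 + 5754) - 21020 = ((½)*(1/21)*148 + 5754) - 21020 = (74/21 + 5754) - 21020 = 120908/21 - 21020 = -320512/21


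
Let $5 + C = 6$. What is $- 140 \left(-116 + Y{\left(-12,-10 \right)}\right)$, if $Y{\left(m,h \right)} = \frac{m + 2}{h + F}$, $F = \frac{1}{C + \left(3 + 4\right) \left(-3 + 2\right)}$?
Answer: $\frac{982240}{61} \approx 16102.0$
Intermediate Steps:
$C = 1$ ($C = -5 + 6 = 1$)
$F = - \frac{1}{6}$ ($F = \frac{1}{1 + \left(3 + 4\right) \left(-3 + 2\right)} = \frac{1}{1 + 7 \left(-1\right)} = \frac{1}{1 - 7} = \frac{1}{-6} = - \frac{1}{6} \approx -0.16667$)
$Y{\left(m,h \right)} = \frac{2 + m}{- \frac{1}{6} + h}$ ($Y{\left(m,h \right)} = \frac{m + 2}{h - \frac{1}{6}} = \frac{2 + m}{- \frac{1}{6} + h}$)
$- 140 \left(-116 + Y{\left(-12,-10 \right)}\right) = - 140 \left(-116 + \frac{6 \left(2 - 12\right)}{-1 + 6 \left(-10\right)}\right) = - 140 \left(-116 + 6 \frac{1}{-1 - 60} \left(-10\right)\right) = - 140 \left(-116 + 6 \frac{1}{-61} \left(-10\right)\right) = - 140 \left(-116 + 6 \left(- \frac{1}{61}\right) \left(-10\right)\right) = - 140 \left(-116 + \frac{60}{61}\right) = \left(-140\right) \left(- \frac{7016}{61}\right) = \frac{982240}{61}$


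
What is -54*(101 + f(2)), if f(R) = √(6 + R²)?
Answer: -5454 - 54*√10 ≈ -5624.8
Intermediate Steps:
-54*(101 + f(2)) = -54*(101 + √(6 + 2²)) = -54*(101 + √(6 + 4)) = -54*(101 + √10) = -5454 - 54*√10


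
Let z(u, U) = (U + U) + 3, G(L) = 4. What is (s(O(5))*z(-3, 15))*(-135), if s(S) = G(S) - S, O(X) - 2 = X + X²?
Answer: 124740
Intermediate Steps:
O(X) = 2 + X + X² (O(X) = 2 + (X + X²) = 2 + X + X²)
s(S) = 4 - S
z(u, U) = 3 + 2*U (z(u, U) = 2*U + 3 = 3 + 2*U)
(s(O(5))*z(-3, 15))*(-135) = ((4 - (2 + 5 + 5²))*(3 + 2*15))*(-135) = ((4 - (2 + 5 + 25))*(3 + 30))*(-135) = ((4 - 1*32)*33)*(-135) = ((4 - 32)*33)*(-135) = -28*33*(-135) = -924*(-135) = 124740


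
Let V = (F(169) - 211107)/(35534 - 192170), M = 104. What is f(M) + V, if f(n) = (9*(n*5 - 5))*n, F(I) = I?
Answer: 1986974431/4122 ≈ 4.8204e+5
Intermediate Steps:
f(n) = n*(-45 + 45*n) (f(n) = (9*(5*n - 5))*n = (9*(-5 + 5*n))*n = (-45 + 45*n)*n = n*(-45 + 45*n))
V = 5551/4122 (V = (169 - 211107)/(35534 - 192170) = -210938/(-156636) = -210938*(-1/156636) = 5551/4122 ≈ 1.3467)
f(M) + V = 45*104*(-1 + 104) + 5551/4122 = 45*104*103 + 5551/4122 = 482040 + 5551/4122 = 1986974431/4122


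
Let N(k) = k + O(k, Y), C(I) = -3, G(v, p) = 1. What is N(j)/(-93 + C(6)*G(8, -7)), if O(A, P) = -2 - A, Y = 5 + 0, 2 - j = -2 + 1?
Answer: 1/48 ≈ 0.020833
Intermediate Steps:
j = 3 (j = 2 - (-2 + 1) = 2 - 1*(-1) = 2 + 1 = 3)
Y = 5
N(k) = -2 (N(k) = k + (-2 - k) = -2)
N(j)/(-93 + C(6)*G(8, -7)) = -2/(-93 - 3*1) = -2/(-93 - 3) = -2/(-96) = -1/96*(-2) = 1/48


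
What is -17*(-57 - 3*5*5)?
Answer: 2244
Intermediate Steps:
-17*(-57 - 3*5*5) = -17*(-57 - 15*5) = -17*(-57 - 75) = -17*(-132) = 2244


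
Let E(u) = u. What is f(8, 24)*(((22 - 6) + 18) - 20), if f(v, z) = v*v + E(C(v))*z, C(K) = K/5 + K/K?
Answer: 8848/5 ≈ 1769.6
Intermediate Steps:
C(K) = 1 + K/5 (C(K) = K*(⅕) + 1 = K/5 + 1 = 1 + K/5)
f(v, z) = v² + z*(1 + v/5) (f(v, z) = v*v + (1 + v/5)*z = v² + z*(1 + v/5))
f(8, 24)*(((22 - 6) + 18) - 20) = (24 + 8² + (⅕)*8*24)*(((22 - 6) + 18) - 20) = (24 + 64 + 192/5)*((16 + 18) - 20) = 632*(34 - 20)/5 = (632/5)*14 = 8848/5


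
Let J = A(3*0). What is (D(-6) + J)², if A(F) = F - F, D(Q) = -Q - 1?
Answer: 25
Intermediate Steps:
D(Q) = -1 - Q
A(F) = 0
J = 0
(D(-6) + J)² = ((-1 - 1*(-6)) + 0)² = ((-1 + 6) + 0)² = (5 + 0)² = 5² = 25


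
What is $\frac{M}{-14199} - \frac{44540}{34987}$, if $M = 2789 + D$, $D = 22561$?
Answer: $- \frac{506447970}{165593471} \approx -3.0584$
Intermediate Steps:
$M = 25350$ ($M = 2789 + 22561 = 25350$)
$\frac{M}{-14199} - \frac{44540}{34987} = \frac{25350}{-14199} - \frac{44540}{34987} = 25350 \left(- \frac{1}{14199}\right) - \frac{44540}{34987} = - \frac{8450}{4733} - \frac{44540}{34987} = - \frac{506447970}{165593471}$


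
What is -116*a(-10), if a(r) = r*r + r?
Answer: -10440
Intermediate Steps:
a(r) = r + r² (a(r) = r² + r = r + r²)
-116*a(-10) = -(-1160)*(1 - 10) = -(-1160)*(-9) = -116*90 = -10440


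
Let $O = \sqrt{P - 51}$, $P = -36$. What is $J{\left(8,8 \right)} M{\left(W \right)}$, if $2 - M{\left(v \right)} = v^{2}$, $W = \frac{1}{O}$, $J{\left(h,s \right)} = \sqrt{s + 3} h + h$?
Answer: $\frac{1400}{87} + \frac{1400 \sqrt{11}}{87} \approx 69.463$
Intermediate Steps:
$O = i \sqrt{87}$ ($O = \sqrt{-36 - 51} = \sqrt{-87} = i \sqrt{87} \approx 9.3274 i$)
$J{\left(h,s \right)} = h + h \sqrt{3 + s}$ ($J{\left(h,s \right)} = \sqrt{3 + s} h + h = h \sqrt{3 + s} + h = h + h \sqrt{3 + s}$)
$W = - \frac{i \sqrt{87}}{87}$ ($W = \frac{1}{i \sqrt{87}} = - \frac{i \sqrt{87}}{87} \approx - 0.10721 i$)
$M{\left(v \right)} = 2 - v^{2}$
$J{\left(8,8 \right)} M{\left(W \right)} = 8 \left(1 + \sqrt{3 + 8}\right) \left(2 - \left(- \frac{i \sqrt{87}}{87}\right)^{2}\right) = 8 \left(1 + \sqrt{11}\right) \left(2 - - \frac{1}{87}\right) = \left(8 + 8 \sqrt{11}\right) \left(2 + \frac{1}{87}\right) = \left(8 + 8 \sqrt{11}\right) \frac{175}{87} = \frac{1400}{87} + \frac{1400 \sqrt{11}}{87}$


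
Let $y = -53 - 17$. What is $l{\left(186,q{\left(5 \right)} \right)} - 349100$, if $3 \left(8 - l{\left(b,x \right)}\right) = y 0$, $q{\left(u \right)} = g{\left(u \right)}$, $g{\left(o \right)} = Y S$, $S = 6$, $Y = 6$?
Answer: $-349092$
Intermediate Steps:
$g{\left(o \right)} = 36$ ($g{\left(o \right)} = 6 \cdot 6 = 36$)
$y = -70$
$q{\left(u \right)} = 36$
$l{\left(b,x \right)} = 8$ ($l{\left(b,x \right)} = 8 - \frac{\left(-70\right) 0}{3} = 8 - 0 = 8 + 0 = 8$)
$l{\left(186,q{\left(5 \right)} \right)} - 349100 = 8 - 349100 = -349092$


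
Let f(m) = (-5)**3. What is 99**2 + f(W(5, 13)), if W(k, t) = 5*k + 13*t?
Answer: 9676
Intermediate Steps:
f(m) = -125
99**2 + f(W(5, 13)) = 99**2 - 125 = 9801 - 125 = 9676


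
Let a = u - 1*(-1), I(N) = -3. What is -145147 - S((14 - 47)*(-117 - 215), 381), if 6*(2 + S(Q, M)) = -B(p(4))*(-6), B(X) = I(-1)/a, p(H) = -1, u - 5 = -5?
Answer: -145142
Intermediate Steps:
u = 0 (u = 5 - 5 = 0)
a = 1 (a = 0 - 1*(-1) = 0 + 1 = 1)
B(X) = -3 (B(X) = -3/1 = -3*1 = -3)
S(Q, M) = -5 (S(Q, M) = -2 + (-1*(-3)*(-6))/6 = -2 + (3*(-6))/6 = -2 + (⅙)*(-18) = -2 - 3 = -5)
-145147 - S((14 - 47)*(-117 - 215), 381) = -145147 - 1*(-5) = -145147 + 5 = -145142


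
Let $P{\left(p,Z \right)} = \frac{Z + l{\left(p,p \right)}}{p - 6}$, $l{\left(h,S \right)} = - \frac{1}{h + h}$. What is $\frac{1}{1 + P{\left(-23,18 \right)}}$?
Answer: $\frac{1334}{505} \approx 2.6416$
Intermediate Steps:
$l{\left(h,S \right)} = - \frac{1}{2 h}$
$P{\left(p,Z \right)} = \frac{Z - \frac{1}{2 p}}{-6 + p}$ ($P{\left(p,Z \right)} = \frac{Z - \frac{1}{2 p}}{p - 6} = \frac{Z - \frac{1}{2 p}}{-6 + p}$)
$\frac{1}{1 + P{\left(-23,18 \right)}} = \frac{1}{1 + \frac{- \frac{1}{2} + 18 \left(-23\right)}{\left(-23\right) \left(-6 - 23\right)}} = \frac{1}{1 - \frac{- \frac{1}{2} - 414}{23 \left(-29\right)}} = \frac{1}{1 - \left(- \frac{1}{667}\right) \left(- \frac{829}{2}\right)} = \frac{1}{1 - \frac{829}{1334}} = \frac{1}{\frac{505}{1334}} = \frac{1334}{505}$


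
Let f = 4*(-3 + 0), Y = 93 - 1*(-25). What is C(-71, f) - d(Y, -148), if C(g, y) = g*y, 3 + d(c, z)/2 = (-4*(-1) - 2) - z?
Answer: 558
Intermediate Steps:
Y = 118 (Y = 93 + 25 = 118)
d(c, z) = -2 - 2*z (d(c, z) = -6 + 2*((-4*(-1) - 2) - z) = -6 + 2*((4 - 2) - z) = -6 + 2*(2 - z) = -6 + (4 - 2*z) = -2 - 2*z)
f = -12 (f = 4*(-3) = -12)
C(-71, f) - d(Y, -148) = -71*(-12) - (-2 - 2*(-148)) = 852 - (-2 + 296) = 852 - 1*294 = 852 - 294 = 558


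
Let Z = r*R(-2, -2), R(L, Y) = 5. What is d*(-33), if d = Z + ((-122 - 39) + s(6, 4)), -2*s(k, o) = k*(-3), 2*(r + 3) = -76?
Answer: 11781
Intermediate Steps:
r = -41 (r = -3 + (1/2)*(-76) = -3 - 38 = -41)
s(k, o) = 3*k/2 (s(k, o) = -k*(-3)/2 = -(-3)*k/2 = 3*k/2)
Z = -205 (Z = -41*5 = -205)
d = -357 (d = -205 + ((-122 - 39) + (3/2)*6) = -205 + (-161 + 9) = -205 - 152 = -357)
d*(-33) = -357*(-33) = 11781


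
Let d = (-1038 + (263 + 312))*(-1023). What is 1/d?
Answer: 1/473649 ≈ 2.1113e-6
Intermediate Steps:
d = 473649 (d = (-1038 + 575)*(-1023) = -463*(-1023) = 473649)
1/d = 1/473649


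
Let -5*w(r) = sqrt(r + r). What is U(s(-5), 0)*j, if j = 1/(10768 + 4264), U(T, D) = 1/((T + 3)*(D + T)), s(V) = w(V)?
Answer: -5/706504 + 15*I*sqrt(10)/1413008 ≈ -7.0771e-6 + 3.357e-5*I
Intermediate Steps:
w(r) = -sqrt(2)*sqrt(r)/5 (w(r) = -sqrt(r + r)/5 = -sqrt(2)*sqrt(r)/5)
s(V) = -sqrt(2)*sqrt(V)/5
U(T, D) = 1/((3 + T)*(D + T))
j = 1/15032 ≈ 6.6525e-5
U(s(-5), 0)*j = (1/15032)/((-sqrt(2)*sqrt(-5)/5)**2 + 3*0 + 3*(-sqrt(2)*sqrt(-5)/5) + 0*(-sqrt(2)*sqrt(-5)/5)) = (1/15032)/((-sqrt(2)*I*sqrt(5)/5)**2 + 0 + 3*(-sqrt(2)*I*sqrt(5)/5) + 0*(-sqrt(2)*I*sqrt(5)/5)) = (1/15032)/((-I*sqrt(10)/5)**2 + 0 + 3*(-I*sqrt(10)/5) + 0*(-I*sqrt(10)/5)) = (1/15032)/(-2/5 + 0 - 3*I*sqrt(10)/5 + 0) = (1/15032)/(-2/5 - 3*I*sqrt(10)/5) = 1/(15032*(-2/5 - 3*I*sqrt(10)/5))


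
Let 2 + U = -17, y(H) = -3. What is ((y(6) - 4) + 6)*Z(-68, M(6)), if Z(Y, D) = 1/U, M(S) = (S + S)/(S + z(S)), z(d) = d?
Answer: 1/19 ≈ 0.052632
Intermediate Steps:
U = -19 (U = -2 - 17 = -19)
M(S) = 1 (M(S) = (S + S)/(S + S) = (2*S)/((2*S)) = (2*S)*(1/(2*S)) = 1)
Z(Y, D) = -1/19 (Z(Y, D) = 1/(-19) = -1/19)
((y(6) - 4) + 6)*Z(-68, M(6)) = ((-3 - 4) + 6)*(-1/19) = (-7 + 6)*(-1/19) = -1*(-1/19) = 1/19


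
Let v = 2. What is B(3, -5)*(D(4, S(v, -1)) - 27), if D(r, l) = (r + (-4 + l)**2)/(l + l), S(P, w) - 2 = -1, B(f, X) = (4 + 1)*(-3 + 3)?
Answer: 0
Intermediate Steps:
B(f, X) = 0 (B(f, X) = 5*0 = 0)
S(P, w) = 1 (S(P, w) = 2 - 1 = 1)
D(r, l) = (r + (-4 + l)**2)/(2*l) (D(r, l) = (r + (-4 + l)**2)/((2*l)) = (r + (-4 + l)**2)*(1/(2*l)) = (r + (-4 + l)**2)/(2*l))
B(3, -5)*(D(4, S(v, -1)) - 27) = 0*((1/2)*(4 + (-4 + 1)**2)/1 - 27) = 0*((1/2)*1*(4 + (-3)**2) - 27) = 0*((1/2)*1*(4 + 9) - 27) = 0*((1/2)*1*13 - 27) = 0*(13/2 - 27) = 0*(-41/2) = 0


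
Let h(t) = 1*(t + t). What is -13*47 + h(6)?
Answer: -599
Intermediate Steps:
h(t) = 2*t (h(t) = 1*(2*t) = 2*t)
-13*47 + h(6) = -13*47 + 2*6 = -611 + 12 = -599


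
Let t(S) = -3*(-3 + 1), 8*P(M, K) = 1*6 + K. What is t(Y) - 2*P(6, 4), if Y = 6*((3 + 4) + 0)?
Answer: 7/2 ≈ 3.5000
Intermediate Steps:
Y = 42 (Y = 6*(7 + 0) = 6*7 = 42)
P(M, K) = ¾ + K/8 (P(M, K) = (1*6 + K)/8 = (6 + K)/8 = ¾ + K/8)
t(S) = 6 (t(S) = -3*(-2) = 6)
t(Y) - 2*P(6, 4) = 6 - 2*(¾ + (⅛)*4) = 6 - 2*(¾ + ½) = 6 - 2*5/4 = 6 - 5/2 = 7/2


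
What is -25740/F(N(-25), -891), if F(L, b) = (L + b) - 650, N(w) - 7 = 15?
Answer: 25740/1519 ≈ 16.945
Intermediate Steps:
N(w) = 22 (N(w) = 7 + 15 = 22)
F(L, b) = -650 + L + b
-25740/F(N(-25), -891) = -25740/(-650 + 22 - 891) = -25740/(-1519) = -25740*(-1/1519) = 25740/1519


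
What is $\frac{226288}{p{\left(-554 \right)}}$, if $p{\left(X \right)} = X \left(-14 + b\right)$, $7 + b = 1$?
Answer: $\frac{28286}{1385} \approx 20.423$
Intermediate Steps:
$b = -6$ ($b = -7 + 1 = -6$)
$p{\left(X \right)} = - 20 X$ ($p{\left(X \right)} = X \left(-14 - 6\right) = X \left(-20\right) = - 20 X$)
$\frac{226288}{p{\left(-554 \right)}} = \frac{226288}{\left(-20\right) \left(-554\right)} = \frac{226288}{11080} = 226288 \cdot \frac{1}{11080} = \frac{28286}{1385}$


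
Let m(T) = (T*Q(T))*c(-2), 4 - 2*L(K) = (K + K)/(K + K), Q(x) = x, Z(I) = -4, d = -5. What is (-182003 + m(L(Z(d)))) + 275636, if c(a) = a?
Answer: 187257/2 ≈ 93629.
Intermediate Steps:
L(K) = 3/2 (L(K) = 2 - (K + K)/(2*(K + K)) = 2 - 2*K/(2*(2*K)) = 2 - 2*K*1/(2*K)/2 = 2 - ½*1 = 2 - ½ = 3/2)
m(T) = -2*T² (m(T) = (T*T)*(-2) = T²*(-2) = -2*T²)
(-182003 + m(L(Z(d)))) + 275636 = (-182003 - 2*(3/2)²) + 275636 = (-182003 - 2*9/4) + 275636 = (-182003 - 9/2) + 275636 = -364015/2 + 275636 = 187257/2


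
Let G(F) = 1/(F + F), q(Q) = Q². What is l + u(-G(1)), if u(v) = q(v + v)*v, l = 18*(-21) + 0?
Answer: -757/2 ≈ -378.50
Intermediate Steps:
G(F) = 1/(2*F)
l = -378 (l = -378 + 0 = -378)
u(v) = 4*v³ (u(v) = (v + v)²*v = (2*v)²*v = (4*v²)*v = 4*v³)
l + u(-G(1)) = -378 + 4*(-1/(2*1))³ = -378 + 4*(-1/2)³ = -378 + 4*(-1*½)³ = -378 + 4*(-½)³ = -378 + 4*(-⅛) = -378 - ½ = -757/2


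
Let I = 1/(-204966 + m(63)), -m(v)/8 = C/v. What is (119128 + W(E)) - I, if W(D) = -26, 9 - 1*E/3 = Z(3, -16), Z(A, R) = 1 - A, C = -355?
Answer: 1537608963899/12910018 ≈ 1.1910e+5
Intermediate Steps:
m(v) = 2840/v (m(v) = -(-2840)/v = 2840/v)
E = 33 (E = 27 - 3*(1 - 1*3) = 27 - 3*(1 - 3) = 27 - 3*(-2) = 27 + 6 = 33)
I = -63/12910018 (I = 1/(-204966 + 2840/63) = 1/(-12910018/63) = -63/12910018 ≈ -4.8799e-6)
(119128 + W(E)) - I = (119128 - 26) - 1*(-63/12910018) = 119102 + 63/12910018 = 1537608963899/12910018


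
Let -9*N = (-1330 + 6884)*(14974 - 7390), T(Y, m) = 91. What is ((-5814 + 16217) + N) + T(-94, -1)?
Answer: -14009030/3 ≈ -4.6697e+6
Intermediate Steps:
N = -14040512/3 (N = -(-1330 + 6884)*(14974 - 7390)/9 = -5554*7584/9 = -⅑*42121536 = -14040512/3 ≈ -4.6802e+6)
((-5814 + 16217) + N) + T(-94, -1) = ((-5814 + 16217) - 14040512/3) + 91 = (10403 - 14040512/3) + 91 = -14009303/3 + 91 = -14009030/3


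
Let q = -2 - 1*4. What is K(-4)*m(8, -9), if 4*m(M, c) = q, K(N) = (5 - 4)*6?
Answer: -9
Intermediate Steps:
K(N) = 6 (K(N) = 1*6 = 6)
q = -6 (q = -2 - 4 = -6)
m(M, c) = -3/2 (m(M, c) = (1/4)*(-6) = -3/2)
K(-4)*m(8, -9) = 6*(-3/2) = -9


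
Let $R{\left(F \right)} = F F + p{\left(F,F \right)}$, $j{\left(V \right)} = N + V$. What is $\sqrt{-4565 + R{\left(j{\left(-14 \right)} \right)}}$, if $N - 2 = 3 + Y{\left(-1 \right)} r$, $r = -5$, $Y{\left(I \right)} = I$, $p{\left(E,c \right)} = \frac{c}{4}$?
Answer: $5 i \sqrt{182} \approx 67.454 i$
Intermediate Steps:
$p{\left(E,c \right)} = \frac{c}{4}$ ($p{\left(E,c \right)} = c \frac{1}{4} = \frac{c}{4}$)
$N = 10$ ($N = 2 + \left(3 - -5\right) = 2 + \left(3 + 5\right) = 2 + 8 = 10$)
$j{\left(V \right)} = 10 + V$
$R{\left(F \right)} = F^{2} + \frac{F}{4}$ ($R{\left(F \right)} = F F + \frac{F}{4} = F^{2} + \frac{F}{4}$)
$\sqrt{-4565 + R{\left(j{\left(-14 \right)} \right)}} = \sqrt{-4565 + \left(10 - 14\right) \left(\frac{1}{4} + \left(10 - 14\right)\right)} = \sqrt{-4565 - 4 \left(\frac{1}{4} - 4\right)} = \sqrt{-4565 - -15} = \sqrt{-4565 + 15} = \sqrt{-4550} = 5 i \sqrt{182}$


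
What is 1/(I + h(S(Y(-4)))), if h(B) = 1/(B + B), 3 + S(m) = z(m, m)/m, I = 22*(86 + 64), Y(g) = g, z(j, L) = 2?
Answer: 7/23099 ≈ 0.00030304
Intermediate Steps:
I = 3300 (I = 22*150 = 3300)
S(m) = -3 + 2/m
h(B) = 1/(2*B)
1/(I + h(S(Y(-4)))) = 1/(3300 + 1/(2*(-3 + 2/(-4)))) = 1/(3300 + 1/(2*(-3 + 2*(-1/4)))) = 1/(3300 + 1/(2*(-3 - 1/2))) = 1/(3300 + 1/(2*(-7/2))) = 1/(3300 + (1/2)*(-2/7)) = 1/(3300 - 1/7) = 1/(23099/7) = 7/23099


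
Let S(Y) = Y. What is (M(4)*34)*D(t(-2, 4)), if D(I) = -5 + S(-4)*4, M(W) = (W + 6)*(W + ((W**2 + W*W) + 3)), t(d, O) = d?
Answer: -278460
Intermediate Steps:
M(W) = (6 + W)*(3 + W + 2*W**2) (M(W) = (6 + W)*(W + ((W**2 + W**2) + 3)) = (6 + W)*(W + (2*W**2 + 3)) = (6 + W)*(W + (3 + 2*W**2)) = (6 + W)*(3 + W + 2*W**2))
D(I) = -21 (D(I) = -5 - 4*4 = -5 - 16 = -21)
(M(4)*34)*D(t(-2, 4)) = ((18 + 2*4**3 + 9*4 + 13*4**2)*34)*(-21) = ((18 + 2*64 + 36 + 13*16)*34)*(-21) = ((18 + 128 + 36 + 208)*34)*(-21) = (390*34)*(-21) = 13260*(-21) = -278460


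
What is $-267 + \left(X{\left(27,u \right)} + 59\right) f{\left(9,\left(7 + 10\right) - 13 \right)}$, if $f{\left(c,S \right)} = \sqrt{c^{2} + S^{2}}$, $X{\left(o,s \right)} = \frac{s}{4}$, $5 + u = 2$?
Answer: $-267 + \frac{233 \sqrt{97}}{4} \approx 306.7$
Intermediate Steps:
$u = -3$ ($u = -5 + 2 = -3$)
$X{\left(o,s \right)} = \frac{s}{4}$ ($X{\left(o,s \right)} = s \frac{1}{4} = \frac{s}{4}$)
$f{\left(c,S \right)} = \sqrt{S^{2} + c^{2}}$
$-267 + \left(X{\left(27,u \right)} + 59\right) f{\left(9,\left(7 + 10\right) - 13 \right)} = -267 + \left(\frac{1}{4} \left(-3\right) + 59\right) \sqrt{\left(\left(7 + 10\right) - 13\right)^{2} + 9^{2}} = -267 + \left(- \frac{3}{4} + 59\right) \sqrt{\left(17 - 13\right)^{2} + 81} = -267 + \frac{233 \sqrt{4^{2} + 81}}{4} = -267 + \frac{233 \sqrt{16 + 81}}{4} = -267 + \frac{233 \sqrt{97}}{4}$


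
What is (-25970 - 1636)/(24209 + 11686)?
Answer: -9202/11965 ≈ -0.76908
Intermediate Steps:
(-25970 - 1636)/(24209 + 11686) = -27606/35895 = -27606*1/35895 = -9202/11965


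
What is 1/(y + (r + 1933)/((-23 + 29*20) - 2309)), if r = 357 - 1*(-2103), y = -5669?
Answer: -1752/9936481 ≈ -0.00017632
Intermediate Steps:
r = 2460 (r = 357 + 2103 = 2460)
1/(y + (r + 1933)/((-23 + 29*20) - 2309)) = 1/(-5669 + (2460 + 1933)/((-23 + 29*20) - 2309)) = 1/(-5669 + 4393/((-23 + 580) - 2309)) = 1/(-5669 + 4393/(557 - 2309)) = 1/(-5669 + 4393/(-1752)) = 1/(-5669 + 4393*(-1/1752)) = 1/(-5669 - 4393/1752) = 1/(-9936481/1752) = -1752/9936481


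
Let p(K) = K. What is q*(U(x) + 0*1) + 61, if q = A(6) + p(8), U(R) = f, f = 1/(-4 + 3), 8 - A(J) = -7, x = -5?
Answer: 38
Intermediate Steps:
A(J) = 15 (A(J) = 8 - 1*(-7) = 8 + 7 = 15)
f = -1 (f = 1/(-1) = -1)
U(R) = -1
q = 23 (q = 15 + 8 = 23)
q*(U(x) + 0*1) + 61 = 23*(-1 + 0*1) + 61 = 23*(-1 + 0) + 61 = 23*(-1) + 61 = -23 + 61 = 38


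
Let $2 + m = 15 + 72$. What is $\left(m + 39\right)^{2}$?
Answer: $15376$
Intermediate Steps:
$m = 85$ ($m = -2 + \left(15 + 72\right) = -2 + 87 = 85$)
$\left(m + 39\right)^{2} = \left(85 + 39\right)^{2} = 124^{2} = 15376$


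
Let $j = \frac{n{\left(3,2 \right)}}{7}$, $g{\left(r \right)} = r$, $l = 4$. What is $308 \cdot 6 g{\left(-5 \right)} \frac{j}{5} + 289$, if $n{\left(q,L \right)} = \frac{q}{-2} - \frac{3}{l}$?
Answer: $883$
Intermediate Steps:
$n{\left(q,L \right)} = - \frac{3}{4} - \frac{q}{2}$ ($n{\left(q,L \right)} = \frac{q}{-2} - \frac{3}{4} = q \left(- \frac{1}{2}\right) - \frac{3}{4} = - \frac{q}{2} - \frac{3}{4} = - \frac{3}{4} - \frac{q}{2}$)
$j = - \frac{9}{28}$ ($j = \frac{- \frac{3}{4} - \frac{3}{2}}{7} = \left(- \frac{3}{4} - \frac{3}{2}\right) \frac{1}{7} = \left(- \frac{9}{4}\right) \frac{1}{7} = - \frac{9}{28} \approx -0.32143$)
$308 \cdot 6 g{\left(-5 \right)} \frac{j}{5} + 289 = 308 \cdot 6 \left(-5\right) \left(- \frac{9}{28 \cdot 5}\right) + 289 = 308 \left(- 30 \left(\left(- \frac{9}{28}\right) \frac{1}{5}\right)\right) + 289 = 308 \left(\left(-30\right) \left(- \frac{9}{140}\right)\right) + 289 = 308 \cdot \frac{27}{14} + 289 = 594 + 289 = 883$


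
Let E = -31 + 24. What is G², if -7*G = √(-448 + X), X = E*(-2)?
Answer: -62/7 ≈ -8.8571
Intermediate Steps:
E = -7
X = 14 (X = -7*(-2) = 14)
G = -I*√434/7 (G = -√(-448 + 14)/7 = -I*√434/7 ≈ -2.9761*I)
G² = (-I*√434/7)² = -62/7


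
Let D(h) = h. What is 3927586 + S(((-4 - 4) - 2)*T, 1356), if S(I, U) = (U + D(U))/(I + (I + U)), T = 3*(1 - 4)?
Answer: 251365617/64 ≈ 3.9276e+6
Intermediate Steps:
T = -9 (T = 3*(-3) = -9)
S(I, U) = 2*U/(U + 2*I) (S(I, U) = (U + U)/(I + (I + U)) = (2*U)/(U + 2*I) = 2*U/(U + 2*I))
3927586 + S(((-4 - 4) - 2)*T, 1356) = 3927586 + 2*1356/(1356 + 2*(((-4 - 4) - 2)*(-9))) = 3927586 + 2*1356/(1356 + 2*((-8 - 2)*(-9))) = 3927586 + 2*1356/(1356 + 2*(-10*(-9))) = 3927586 + 2*1356/(1356 + 2*90) = 3927586 + 2*1356/(1356 + 180) = 3927586 + 2*1356/1536 = 3927586 + 2*1356*(1/1536) = 3927586 + 113/64 = 251365617/64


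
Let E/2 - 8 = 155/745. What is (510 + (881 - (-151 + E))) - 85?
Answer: 214647/149 ≈ 1440.6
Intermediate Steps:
E = 2446/149 (E = 16 + 2*(155/745) = 16 + 2*(155*(1/745)) = 16 + 2*(31/149) = 16 + 62/149 = 2446/149 ≈ 16.416)
(510 + (881 - (-151 + E))) - 85 = (510 + (881 - (-151 + 2446/149))) - 85 = (510 + (881 - 1*(-20053/149))) - 85 = (510 + (881 + 20053/149)) - 85 = (510 + 151322/149) - 85 = 227312/149 - 85 = 214647/149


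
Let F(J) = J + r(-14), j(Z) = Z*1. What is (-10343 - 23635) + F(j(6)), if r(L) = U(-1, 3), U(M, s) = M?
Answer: -33973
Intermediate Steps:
j(Z) = Z
r(L) = -1
F(J) = -1 + J (F(J) = J - 1 = -1 + J)
(-10343 - 23635) + F(j(6)) = (-10343 - 23635) + (-1 + 6) = -33978 + 5 = -33973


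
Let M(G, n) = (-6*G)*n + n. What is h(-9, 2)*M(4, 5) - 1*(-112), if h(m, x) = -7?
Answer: 917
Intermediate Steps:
M(G, n) = n - 6*G*n (M(G, n) = -6*G*n + n = n - 6*G*n)
h(-9, 2)*M(4, 5) - 1*(-112) = -35*(1 - 6*4) - 1*(-112) = -35*(1 - 24) + 112 = -35*(-23) + 112 = -7*(-115) + 112 = 805 + 112 = 917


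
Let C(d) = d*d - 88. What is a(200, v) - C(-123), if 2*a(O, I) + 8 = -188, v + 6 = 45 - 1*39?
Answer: -15139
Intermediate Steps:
v = 0 (v = -6 + (45 - 1*39) = -6 + (45 - 39) = -6 + 6 = 0)
a(O, I) = -98 (a(O, I) = -4 + (½)*(-188) = -4 - 94 = -98)
C(d) = -88 + d² (C(d) = d² - 88 = -88 + d²)
a(200, v) - C(-123) = -98 - (-88 + (-123)²) = -98 - (-88 + 15129) = -98 - 1*15041 = -98 - 15041 = -15139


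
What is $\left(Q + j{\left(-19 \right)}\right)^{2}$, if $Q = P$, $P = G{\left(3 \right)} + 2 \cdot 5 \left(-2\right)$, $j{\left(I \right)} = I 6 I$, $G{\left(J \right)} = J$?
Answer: $4618201$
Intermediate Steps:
$j{\left(I \right)} = 6 I^{2}$ ($j{\left(I \right)} = 6 I I = 6 I^{2}$)
$P = -17$ ($P = 3 + 2 \cdot 5 \left(-2\right) = 3 + 10 \left(-2\right) = 3 - 20 = -17$)
$Q = -17$
$\left(Q + j{\left(-19 \right)}\right)^{2} = \left(-17 + 6 \left(-19\right)^{2}\right)^{2} = \left(-17 + 6 \cdot 361\right)^{2} = \left(-17 + 2166\right)^{2} = 2149^{2} = 4618201$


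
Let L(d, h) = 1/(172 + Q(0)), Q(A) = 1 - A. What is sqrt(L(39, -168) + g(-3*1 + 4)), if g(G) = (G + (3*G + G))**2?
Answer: sqrt(748398)/173 ≈ 5.0006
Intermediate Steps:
L(d, h) = 1/173 (L(d, h) = 1/(172 + (1 - 1*0)) = 1/(172 + (1 + 0)) = 1/(172 + 1) = 1/173)
g(G) = 25*G**2 (g(G) = (G + 4*G)**2 = (5*G)**2 = 25*G**2)
sqrt(L(39, -168) + g(-3*1 + 4)) = sqrt(1/173 + 25*(-3*1 + 4)**2) = sqrt(1/173 + 25*(-3 + 4)**2) = sqrt(1/173 + 25*1**2) = sqrt(1/173 + 25*1) = sqrt(1/173 + 25) = sqrt(4326/173) = sqrt(748398)/173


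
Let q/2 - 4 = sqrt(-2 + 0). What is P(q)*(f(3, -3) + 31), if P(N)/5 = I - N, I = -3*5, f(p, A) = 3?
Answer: -3910 - 340*I*sqrt(2) ≈ -3910.0 - 480.83*I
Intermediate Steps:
q = 8 + 2*I*sqrt(2) (q = 8 + 2*sqrt(-2 + 0) = 8 + 2*sqrt(-2) = 8 + 2*(I*sqrt(2)) = 8 + 2*I*sqrt(2) ≈ 8.0 + 2.8284*I)
I = -15
P(N) = -75 - 5*N (P(N) = 5*(-15 - N) = -75 - 5*N)
P(q)*(f(3, -3) + 31) = (-75 - 5*(8 + 2*I*sqrt(2)))*(3 + 31) = (-75 + (-40 - 10*I*sqrt(2)))*34 = (-115 - 10*I*sqrt(2))*34 = -3910 - 340*I*sqrt(2)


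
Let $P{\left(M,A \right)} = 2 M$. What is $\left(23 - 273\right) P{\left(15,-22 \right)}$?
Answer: $-7500$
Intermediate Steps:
$\left(23 - 273\right) P{\left(15,-22 \right)} = \left(23 - 273\right) 2 \cdot 15 = \left(-250\right) 30 = -7500$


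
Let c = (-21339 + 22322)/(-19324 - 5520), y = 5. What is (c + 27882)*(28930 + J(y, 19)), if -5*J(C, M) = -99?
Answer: 20053509813865/24844 ≈ 8.0718e+8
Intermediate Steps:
J(C, M) = 99/5 (J(C, M) = -⅕*(-99) = 99/5)
c = -983/24844 (c = 983/(-24844) = 983*(-1/24844) = -983/24844 ≈ -0.039567)
(c + 27882)*(28930 + J(y, 19)) = (-983/24844 + 27882)*(28930 + 99/5) = (692699425/24844)*(144749/5) = 20053509813865/24844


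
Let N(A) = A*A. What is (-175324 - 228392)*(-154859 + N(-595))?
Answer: -80406500856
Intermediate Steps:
N(A) = A²
(-175324 - 228392)*(-154859 + N(-595)) = (-175324 - 228392)*(-154859 + (-595)²) = -403716*(-154859 + 354025) = -403716*199166 = -80406500856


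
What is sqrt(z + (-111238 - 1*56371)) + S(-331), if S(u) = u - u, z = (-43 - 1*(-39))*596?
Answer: I*sqrt(169993) ≈ 412.3*I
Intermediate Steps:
z = -2384 (z = (-43 + 39)*596 = -4*596 = -2384)
S(u) = 0
sqrt(z + (-111238 - 1*56371)) + S(-331) = sqrt(-2384 + (-111238 - 1*56371)) + 0 = sqrt(-2384 + (-111238 - 56371)) + 0 = sqrt(-2384 - 167609) + 0 = sqrt(-169993) + 0 = I*sqrt(169993) + 0 = I*sqrt(169993)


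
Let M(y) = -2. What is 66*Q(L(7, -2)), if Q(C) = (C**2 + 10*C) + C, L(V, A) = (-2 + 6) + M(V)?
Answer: 1716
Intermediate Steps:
L(V, A) = 2 (L(V, A) = (-2 + 6) - 2 = 4 - 2 = 2)
Q(C) = C**2 + 11*C
66*Q(L(7, -2)) = 66*(2*(11 + 2)) = 66*(2*13) = 66*26 = 1716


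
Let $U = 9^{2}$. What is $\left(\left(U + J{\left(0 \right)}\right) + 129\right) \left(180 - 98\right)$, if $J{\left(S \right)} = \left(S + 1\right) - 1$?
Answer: $17220$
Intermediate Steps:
$U = 81$
$J{\left(S \right)} = S$ ($J{\left(S \right)} = \left(1 + S\right) - 1 = S$)
$\left(\left(U + J{\left(0 \right)}\right) + 129\right) \left(180 - 98\right) = \left(\left(81 + 0\right) + 129\right) \left(180 - 98\right) = \left(81 + 129\right) 82 = 210 \cdot 82 = 17220$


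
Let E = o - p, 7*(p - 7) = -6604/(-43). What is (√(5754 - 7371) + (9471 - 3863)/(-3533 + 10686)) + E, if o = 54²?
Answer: 6217680773/2153053 + 7*I*√33 ≈ 2887.8 + 40.212*I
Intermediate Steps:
p = 8711/301 (p = 7 + (-6604/(-43))/7 = 7 + (-6604*(-1)/43)/7 = 7 + (-26*(-254/43))/7 = 7 + (⅐)*(6604/43) = 7 + 6604/301 = 8711/301 ≈ 28.940)
o = 2916
E = 869005/301 (E = 2916 - 1*8711/301 = 2916 - 8711/301 = 869005/301 ≈ 2887.1)
(√(5754 - 7371) + (9471 - 3863)/(-3533 + 10686)) + E = (√(5754 - 7371) + (9471 - 3863)/(-3533 + 10686)) + 869005/301 = (√(-1617) + 5608/7153) + 869005/301 = (7*I*√33 + 5608*(1/7153)) + 869005/301 = (7*I*√33 + 5608/7153) + 869005/301 = (5608/7153 + 7*I*√33) + 869005/301 = 6217680773/2153053 + 7*I*√33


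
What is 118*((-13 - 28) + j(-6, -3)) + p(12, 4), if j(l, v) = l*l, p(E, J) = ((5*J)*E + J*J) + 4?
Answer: -330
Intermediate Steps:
p(E, J) = 4 + J**2 + 5*E*J (p(E, J) = (5*E*J + J**2) + 4 = (J**2 + 5*E*J) + 4 = 4 + J**2 + 5*E*J)
j(l, v) = l**2
118*((-13 - 28) + j(-6, -3)) + p(12, 4) = 118*((-13 - 28) + (-6)**2) + (4 + 4**2 + 5*12*4) = 118*(-41 + 36) + (4 + 16 + 240) = 118*(-5) + 260 = -590 + 260 = -330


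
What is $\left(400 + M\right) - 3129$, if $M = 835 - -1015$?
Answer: $-879$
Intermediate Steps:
$M = 1850$ ($M = 835 + 1015 = 1850$)
$\left(400 + M\right) - 3129 = \left(400 + 1850\right) - 3129 = 2250 - 3129 = -879$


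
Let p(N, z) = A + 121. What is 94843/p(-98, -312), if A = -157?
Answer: -94843/36 ≈ -2634.5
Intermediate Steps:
p(N, z) = -36 (p(N, z) = -157 + 121 = -36)
94843/p(-98, -312) = 94843/(-36) = 94843*(-1/36) = -94843/36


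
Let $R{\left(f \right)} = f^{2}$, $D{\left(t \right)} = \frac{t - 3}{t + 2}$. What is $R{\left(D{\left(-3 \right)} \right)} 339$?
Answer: $12204$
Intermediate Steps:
$D{\left(t \right)} = \frac{-3 + t}{2 + t}$
$R{\left(D{\left(-3 \right)} \right)} 339 = \left(\frac{-3 - 3}{2 - 3}\right)^{2} \cdot 339 = \left(\frac{1}{-1} \left(-6\right)\right)^{2} \cdot 339 = \left(\left(-1\right) \left(-6\right)\right)^{2} \cdot 339 = 6^{2} \cdot 339 = 36 \cdot 339 = 12204$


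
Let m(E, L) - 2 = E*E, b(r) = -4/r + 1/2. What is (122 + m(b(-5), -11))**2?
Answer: 157979761/10000 ≈ 15798.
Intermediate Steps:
b(r) = 1/2 - 4/r (b(r) = -4/r + 1*(1/2) = -4/r + 1/2 = 1/2 - 4/r)
m(E, L) = 2 + E**2 (m(E, L) = 2 + E*E = 2 + E**2)
(122 + m(b(-5), -11))**2 = (122 + (2 + ((1/2)*(-8 - 5)/(-5))**2))**2 = (122 + (2 + ((1/2)*(-1/5)*(-13))**2))**2 = (122 + (2 + (13/10)**2))**2 = (122 + (2 + 169/100))**2 = (122 + 369/100)**2 = (12569/100)**2 = 157979761/10000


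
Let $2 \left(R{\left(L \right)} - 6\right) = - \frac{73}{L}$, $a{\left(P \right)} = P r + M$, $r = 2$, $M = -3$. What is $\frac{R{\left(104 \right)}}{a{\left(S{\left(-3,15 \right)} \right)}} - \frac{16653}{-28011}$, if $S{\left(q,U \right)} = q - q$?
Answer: $- \frac{7507151}{5826288} \approx -1.2885$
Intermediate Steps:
$S{\left(q,U \right)} = 0$
$a{\left(P \right)} = -3 + 2 P$ ($a{\left(P \right)} = P 2 - 3 = 2 P - 3 = -3 + 2 P$)
$R{\left(L \right)} = 6 - \frac{73}{2 L}$ ($R{\left(L \right)} = 6 + \frac{\left(-73\right) \frac{1}{L}}{2} = 6 - \frac{73}{2 L}$)
$\frac{R{\left(104 \right)}}{a{\left(S{\left(-3,15 \right)} \right)}} - \frac{16653}{-28011} = \frac{6 - \frac{73}{2 \cdot 104}}{-3 + 2 \cdot 0} - \frac{16653}{-28011} = \frac{6 - \frac{73}{208}}{-3 + 0} - - \frac{5551}{9337} = \frac{6 - \frac{73}{208}}{-3} + \frac{5551}{9337} = \frac{1175}{208} \left(- \frac{1}{3}\right) + \frac{5551}{9337} = - \frac{1175}{624} + \frac{5551}{9337} = - \frac{7507151}{5826288}$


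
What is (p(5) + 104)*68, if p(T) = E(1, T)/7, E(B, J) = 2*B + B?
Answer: 49708/7 ≈ 7101.1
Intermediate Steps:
E(B, J) = 3*B
p(T) = 3/7 (p(T) = (3*1)/7 = 3*(⅐) = 3/7)
(p(5) + 104)*68 = (3/7 + 104)*68 = (731/7)*68 = 49708/7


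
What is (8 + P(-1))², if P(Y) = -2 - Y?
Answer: 49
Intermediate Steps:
(8 + P(-1))² = (8 + (-2 - 1*(-1)))² = (8 + (-2 + 1))² = (8 - 1)² = 7² = 49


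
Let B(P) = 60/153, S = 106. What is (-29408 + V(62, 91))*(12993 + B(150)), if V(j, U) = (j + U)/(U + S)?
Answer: -3838954532849/10047 ≈ -3.8210e+8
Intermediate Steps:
B(P) = 20/51 (B(P) = 60*(1/153) = 20/51)
V(j, U) = (U + j)/(106 + U) (V(j, U) = (j + U)/(U + 106) = (U + j)/(106 + U))
(-29408 + V(62, 91))*(12993 + B(150)) = (-29408 + (91 + 62)/(106 + 91))*(12993 + 20/51) = (-29408 + 153/197)*(662663/51) = -5793223/197*662663/51 = -3838954532849/10047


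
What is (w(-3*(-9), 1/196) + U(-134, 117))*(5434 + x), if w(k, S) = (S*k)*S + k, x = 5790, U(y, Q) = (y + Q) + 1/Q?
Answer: 63118577885/561834 ≈ 1.1234e+5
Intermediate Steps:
U(y, Q) = Q + y + 1/Q (U(y, Q) = (Q + y) + 1/Q = Q + y + 1/Q)
w(k, S) = k + k*S**2 (w(k, S) = k*S**2 + k = k + k*S**2)
(w(-3*(-9), 1/196) + U(-134, 117))*(5434 + x) = ((-3*(-9))*(1 + (1/196)**2) + (117 - 134 + 1/117))*(5434 + 5790) = (27*(1 + (1/196)**2) + (117 - 134 + 1/117))*11224 = (27*(1 + 1/38416) - 1988/117)*11224 = (27*(38417/38416) - 1988/117)*11224 = (1037259/38416 - 1988/117)*11224 = (44988295/4494672)*11224 = 63118577885/561834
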